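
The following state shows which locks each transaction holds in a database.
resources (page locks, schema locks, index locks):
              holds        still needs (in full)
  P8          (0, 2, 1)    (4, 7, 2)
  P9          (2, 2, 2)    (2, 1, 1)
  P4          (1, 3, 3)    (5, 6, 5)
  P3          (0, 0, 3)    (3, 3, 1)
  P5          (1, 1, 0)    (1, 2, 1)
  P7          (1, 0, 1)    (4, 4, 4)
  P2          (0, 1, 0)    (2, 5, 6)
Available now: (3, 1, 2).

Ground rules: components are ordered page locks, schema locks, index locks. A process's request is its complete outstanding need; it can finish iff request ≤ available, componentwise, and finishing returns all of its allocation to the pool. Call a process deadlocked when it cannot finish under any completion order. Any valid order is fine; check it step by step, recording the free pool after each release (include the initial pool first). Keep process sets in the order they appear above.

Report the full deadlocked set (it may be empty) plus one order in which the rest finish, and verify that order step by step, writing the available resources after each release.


Deadlocked set: P8, P4 and P2.
Key observation: the pool after P9, P5, P7, P3 is (7, 4, 8); every surviving request exceeds it in schema locks, so progress ends there.
One completion order for the rest: P9, P5, P7, P3. Check, step by step:
  pool = (3, 1, 2)
  P9 needs (2, 1, 1) <= (3, 1, 2) -> finishes; pool += (2, 2, 2) = (5, 3, 4)
  P5 needs (1, 2, 1) <= (5, 3, 4) -> finishes; pool += (1, 1, 0) = (6, 4, 4)
  P7 needs (4, 4, 4) <= (6, 4, 4) -> finishes; pool += (1, 0, 1) = (7, 4, 5)
  P3 needs (3, 3, 1) <= (7, 4, 5) -> finishes; pool += (0, 0, 3) = (7, 4, 8)
None of the blocked processes ever fits:
  P8 cannot run: need (4, 7, 2) vs free (7, 4, 8) (insufficient schema locks)
  P4 cannot run: need (5, 6, 5) vs free (7, 4, 8) (insufficient schema locks)
  P2 cannot run: need (2, 5, 6) vs free (7, 4, 8) (insufficient schema locks)


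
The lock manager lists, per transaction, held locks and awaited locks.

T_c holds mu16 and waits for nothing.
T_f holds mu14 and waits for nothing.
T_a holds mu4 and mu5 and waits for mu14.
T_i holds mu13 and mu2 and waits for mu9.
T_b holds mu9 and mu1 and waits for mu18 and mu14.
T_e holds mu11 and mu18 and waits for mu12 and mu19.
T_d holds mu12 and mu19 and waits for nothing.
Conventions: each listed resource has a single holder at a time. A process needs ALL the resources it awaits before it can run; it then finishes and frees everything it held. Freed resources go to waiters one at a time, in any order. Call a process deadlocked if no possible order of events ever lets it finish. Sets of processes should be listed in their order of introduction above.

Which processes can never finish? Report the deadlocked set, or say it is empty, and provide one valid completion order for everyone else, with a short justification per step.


No process is deadlocked.
Key observation: there is no circular wait here — follow any chain and it reaches a process that is free to run now.
One completion order for the rest: T_d, T_f, T_e, T_b, T_a, T_c, T_i.
Check, step by step:
  T_d waits on nothing -> runs at once and releases mu12 and mu19
  T_f waits on nothing -> runs at once and releases mu14
  T_e waits on mu12 and mu19 — all released -> runs and releases mu11 and mu18
  T_b waits on mu18 and mu14 — all released -> runs and releases mu9 and mu1
  T_a waits on mu14 — all released -> runs and releases mu4 and mu5
  T_c waits on nothing -> runs at once and releases mu16
  T_i waits on mu9 — all released -> runs and releases mu13 and mu2


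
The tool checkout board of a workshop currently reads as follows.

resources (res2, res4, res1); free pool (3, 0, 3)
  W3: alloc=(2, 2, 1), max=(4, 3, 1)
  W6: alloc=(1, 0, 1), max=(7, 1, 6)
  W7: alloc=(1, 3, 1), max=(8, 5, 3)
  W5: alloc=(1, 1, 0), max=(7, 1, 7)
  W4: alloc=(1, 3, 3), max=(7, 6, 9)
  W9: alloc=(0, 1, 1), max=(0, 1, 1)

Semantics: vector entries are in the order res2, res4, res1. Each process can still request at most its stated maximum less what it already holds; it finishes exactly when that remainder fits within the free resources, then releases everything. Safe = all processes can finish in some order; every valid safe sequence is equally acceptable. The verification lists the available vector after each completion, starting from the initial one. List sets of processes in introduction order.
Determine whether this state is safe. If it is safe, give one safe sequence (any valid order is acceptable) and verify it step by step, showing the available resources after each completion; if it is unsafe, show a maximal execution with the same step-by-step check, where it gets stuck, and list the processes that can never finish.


UNSAFE — no complete ordering exists.
Key observation: the wall is res2: completing W9, W3 brings the pool only to (5, 3, 5), and all the rest need more.
Going as far as possible: W9, W3; after that, nothing fits. Walking it through:
  pool = (3, 0, 3)
  W9 needs (0, 0, 0) <= (3, 0, 3) -> finishes; pool += (0, 1, 1) = (3, 1, 4)
  W3 needs (2, 1, 0) <= (3, 1, 4) -> finishes; pool += (2, 2, 1) = (5, 3, 5)
  W6 still needs (6, 1, 5) but only (5, 3, 5) is free — short on res2
  W7 still needs (7, 2, 2) but only (5, 3, 5) is free — short on res2
  W5 still needs (6, 0, 7) but only (5, 3, 5) is free — short on res2 and res1
  W4 still needs (6, 3, 6) but only (5, 3, 5) is free — short on res2 and res1
Processes that can never finish: W6, W7, W5 and W4.


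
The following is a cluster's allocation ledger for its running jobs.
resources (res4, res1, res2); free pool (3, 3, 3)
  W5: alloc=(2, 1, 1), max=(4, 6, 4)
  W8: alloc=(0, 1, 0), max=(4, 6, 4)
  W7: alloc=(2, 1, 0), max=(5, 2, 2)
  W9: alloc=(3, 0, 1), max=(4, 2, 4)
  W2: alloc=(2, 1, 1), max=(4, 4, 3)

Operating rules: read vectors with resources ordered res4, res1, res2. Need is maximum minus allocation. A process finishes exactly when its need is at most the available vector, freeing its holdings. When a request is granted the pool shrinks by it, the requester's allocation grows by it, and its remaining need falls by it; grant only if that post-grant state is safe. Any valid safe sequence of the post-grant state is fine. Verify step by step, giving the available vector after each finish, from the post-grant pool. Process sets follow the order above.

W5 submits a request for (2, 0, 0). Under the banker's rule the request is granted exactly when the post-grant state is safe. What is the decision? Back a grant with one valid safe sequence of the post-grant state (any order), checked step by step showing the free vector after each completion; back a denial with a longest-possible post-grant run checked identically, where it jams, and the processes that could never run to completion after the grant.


GRANT — the state after the grant stays safe, e.g. via W9, W7, W2, W5, W8.
Key observation: the transfer keeps a workable pool ((1, 3, 3)); W9 starts the safe sequence.
Check on the post-grant state, step by step:
  pool = (1, 3, 3)
  run W9 (needs (1, 2, 3), free (1, 3, 3)); after release of (3, 0, 1) the pool is (4, 3, 4)
  run W7 (needs (3, 1, 2), free (4, 3, 4)); after release of (2, 1, 0) the pool is (6, 4, 4)
  run W2 (needs (2, 3, 2), free (6, 4, 4)); after release of (2, 1, 1) the pool is (8, 5, 5)
  run W5 (needs (0, 5, 3), free (8, 5, 5)); after release of (4, 1, 1) the pool is (12, 6, 6)
  run W8 (needs (4, 5, 4), free (12, 6, 6)); after release of (0, 1, 0) the pool is (12, 7, 6)


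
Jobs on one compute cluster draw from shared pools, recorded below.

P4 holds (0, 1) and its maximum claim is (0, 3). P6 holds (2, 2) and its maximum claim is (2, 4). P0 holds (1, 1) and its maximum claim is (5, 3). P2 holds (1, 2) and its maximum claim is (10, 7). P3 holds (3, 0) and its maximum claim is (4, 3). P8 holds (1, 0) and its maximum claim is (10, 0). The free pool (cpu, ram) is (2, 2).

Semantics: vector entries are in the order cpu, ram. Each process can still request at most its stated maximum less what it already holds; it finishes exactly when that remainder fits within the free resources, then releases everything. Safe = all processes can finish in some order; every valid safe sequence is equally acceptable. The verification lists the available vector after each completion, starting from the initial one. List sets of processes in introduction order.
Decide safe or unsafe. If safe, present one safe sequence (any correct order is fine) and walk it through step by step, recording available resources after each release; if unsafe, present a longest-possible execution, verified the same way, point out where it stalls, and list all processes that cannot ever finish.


UNSAFE — no complete ordering exists.
Key observation: after P6, P3, P4, P0 complete, (8, 6) is the best the pool ever gets, yet each leftover process wants more cpu.
A maximal execution: P6, P3, P4, P0 — then nothing else fits. Verifying each step:
  pool = (2, 2)
  P6 needs (0, 2) <= (2, 2) -> finishes; pool += (2, 2) = (4, 4)
  P3 needs (1, 3) <= (4, 4) -> finishes; pool += (3, 0) = (7, 4)
  P4 needs (0, 2) <= (7, 4) -> finishes; pool += (0, 1) = (7, 5)
  P0 needs (4, 2) <= (7, 5) -> finishes; pool += (1, 1) = (8, 6)
  P2 cannot run: need (9, 5) vs free (8, 6) (insufficient cpu)
  P8 cannot run: need (9, 0) vs free (8, 6) (insufficient cpu)
Never able to finish: P2 and P8.


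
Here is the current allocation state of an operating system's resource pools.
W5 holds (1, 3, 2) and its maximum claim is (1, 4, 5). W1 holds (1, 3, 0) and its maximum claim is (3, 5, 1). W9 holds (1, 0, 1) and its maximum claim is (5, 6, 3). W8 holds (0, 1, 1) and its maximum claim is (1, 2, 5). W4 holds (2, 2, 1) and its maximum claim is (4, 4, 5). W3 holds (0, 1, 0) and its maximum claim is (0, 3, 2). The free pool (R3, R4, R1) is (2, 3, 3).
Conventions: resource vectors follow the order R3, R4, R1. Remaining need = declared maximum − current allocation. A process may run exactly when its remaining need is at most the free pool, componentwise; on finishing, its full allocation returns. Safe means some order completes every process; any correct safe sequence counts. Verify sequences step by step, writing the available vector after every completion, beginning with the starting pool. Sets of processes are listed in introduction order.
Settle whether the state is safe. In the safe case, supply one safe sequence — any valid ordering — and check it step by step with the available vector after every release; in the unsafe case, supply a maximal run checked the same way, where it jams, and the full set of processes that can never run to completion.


SAFE — a valid safe sequence is W1, W5, W9, W4, W8, W3.
Key observation: reading the order forward, W1 is the first process whose need (2, 2, 1) meets the free pool (2, 3, 3) exactly on a resource it requests.
Check, step by step:
  pool = (2, 3, 3)
  W1 needs (2, 2, 1) <= (2, 3, 3) -> finishes; pool += (1, 3, 0) = (3, 6, 3)
  W5 needs (0, 1, 3) <= (3, 6, 3) -> finishes; pool += (1, 3, 2) = (4, 9, 5)
  W9 needs (4, 6, 2) <= (4, 9, 5) -> finishes; pool += (1, 0, 1) = (5, 9, 6)
  W4 needs (2, 2, 4) <= (5, 9, 6) -> finishes; pool += (2, 2, 1) = (7, 11, 7)
  W8 needs (1, 1, 4) <= (7, 11, 7) -> finishes; pool += (0, 1, 1) = (7, 12, 8)
  W3 needs (0, 2, 2) <= (7, 12, 8) -> finishes; pool += (0, 1, 0) = (7, 13, 8)


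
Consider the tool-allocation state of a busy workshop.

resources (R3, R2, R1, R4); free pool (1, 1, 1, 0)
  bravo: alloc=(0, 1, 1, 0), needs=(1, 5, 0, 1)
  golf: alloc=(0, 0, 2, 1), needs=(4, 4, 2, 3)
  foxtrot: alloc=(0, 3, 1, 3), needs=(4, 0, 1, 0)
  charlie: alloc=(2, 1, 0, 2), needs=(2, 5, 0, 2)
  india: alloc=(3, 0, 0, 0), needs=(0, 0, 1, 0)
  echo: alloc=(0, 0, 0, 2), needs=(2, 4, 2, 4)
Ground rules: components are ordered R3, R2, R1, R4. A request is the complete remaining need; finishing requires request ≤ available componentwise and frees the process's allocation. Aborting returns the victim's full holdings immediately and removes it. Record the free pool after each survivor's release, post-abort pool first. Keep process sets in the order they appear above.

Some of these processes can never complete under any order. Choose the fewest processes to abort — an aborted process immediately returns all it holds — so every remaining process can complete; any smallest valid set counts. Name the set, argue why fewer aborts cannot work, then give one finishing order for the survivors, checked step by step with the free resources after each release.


Abort charlie.
Key observation: bravo was stuck for good until charlie gave back (2, 1, 0, 2); in the order shown it finishes at step 5.
Why nothing smaller works: aborting no one leaves the state deadlocked as given.
Survivors finish in the order: india, foxtrot, echo, golf, bravo. Verifying each step (pool after the aborts first):
  pool = (3, 2, 1, 2)
  india: need (0, 0, 1, 0) fits (3, 2, 1, 2); releases (3, 0, 0, 0), pool now (6, 2, 1, 2)
  foxtrot: need (4, 0, 1, 0) fits (6, 2, 1, 2); releases (0, 3, 1, 3), pool now (6, 5, 2, 5)
  echo: need (2, 4, 2, 4) fits (6, 5, 2, 5); releases (0, 0, 0, 2), pool now (6, 5, 2, 7)
  golf: need (4, 4, 2, 3) fits (6, 5, 2, 7); releases (0, 0, 2, 1), pool now (6, 5, 4, 8)
  bravo: need (1, 5, 0, 1) fits (6, 5, 4, 8); releases (0, 1, 1, 0), pool now (6, 6, 5, 8)


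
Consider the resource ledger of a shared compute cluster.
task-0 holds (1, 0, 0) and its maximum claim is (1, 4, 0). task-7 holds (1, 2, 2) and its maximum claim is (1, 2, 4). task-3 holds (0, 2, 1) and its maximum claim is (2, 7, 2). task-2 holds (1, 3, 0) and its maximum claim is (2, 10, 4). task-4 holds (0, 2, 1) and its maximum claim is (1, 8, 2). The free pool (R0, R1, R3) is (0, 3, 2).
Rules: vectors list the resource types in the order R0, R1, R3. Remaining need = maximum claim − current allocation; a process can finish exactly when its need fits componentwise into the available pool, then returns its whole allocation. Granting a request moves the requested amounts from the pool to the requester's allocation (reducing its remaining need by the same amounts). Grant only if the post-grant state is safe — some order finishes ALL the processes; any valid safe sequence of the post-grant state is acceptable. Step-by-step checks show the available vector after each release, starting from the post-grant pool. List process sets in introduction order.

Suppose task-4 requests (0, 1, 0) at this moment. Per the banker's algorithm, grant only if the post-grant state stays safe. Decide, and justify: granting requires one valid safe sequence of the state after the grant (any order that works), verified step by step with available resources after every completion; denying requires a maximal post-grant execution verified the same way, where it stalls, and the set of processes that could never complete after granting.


DENY — the pretend-granted state is unsafe.
Key observation: after task-7, task-0 complete, (2, 4, 4) is the best the pool ever gets, yet each leftover process wants more R1.
After a pretend grant, a maximal execution: task-7, task-0 — then nothing else fits. Step-by-step check:
  pool = (0, 2, 2)
  run task-7 (needs (0, 0, 2), free (0, 2, 2)); after release of (1, 2, 2) the pool is (1, 4, 4)
  run task-0 (needs (0, 4, 0), free (1, 4, 4)); after release of (1, 0, 0) the pool is (2, 4, 4)
  task-3 still needs (2, 5, 1) but only (2, 4, 4) is free — short on R1
  task-2 still needs (1, 7, 4) but only (2, 4, 4) is free — short on R1
  task-4 still needs (1, 5, 1) but only (2, 4, 4) is free — short on R1
Had the request been granted, task-3, task-2 and task-4 could never finish.


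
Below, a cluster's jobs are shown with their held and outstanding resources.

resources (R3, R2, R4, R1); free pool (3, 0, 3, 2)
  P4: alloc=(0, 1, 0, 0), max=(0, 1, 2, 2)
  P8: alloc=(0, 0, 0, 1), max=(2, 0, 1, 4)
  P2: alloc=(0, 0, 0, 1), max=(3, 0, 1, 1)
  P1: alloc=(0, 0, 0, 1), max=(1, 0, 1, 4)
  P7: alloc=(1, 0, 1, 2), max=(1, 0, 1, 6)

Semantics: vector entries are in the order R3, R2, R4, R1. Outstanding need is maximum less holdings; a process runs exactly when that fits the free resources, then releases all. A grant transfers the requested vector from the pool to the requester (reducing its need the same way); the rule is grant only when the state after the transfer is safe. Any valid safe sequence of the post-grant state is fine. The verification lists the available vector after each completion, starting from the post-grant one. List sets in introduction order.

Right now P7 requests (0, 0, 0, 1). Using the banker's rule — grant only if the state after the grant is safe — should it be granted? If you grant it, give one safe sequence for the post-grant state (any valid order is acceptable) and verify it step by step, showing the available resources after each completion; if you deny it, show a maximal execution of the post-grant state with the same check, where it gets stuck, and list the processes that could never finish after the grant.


DENY: after the grant no complete ordering would exist.
Key observation: no order helps: past P2, P4, the free pool tops out at (3, 1, 3, 2), below what each blocked process needs in R1.
On the post-grant state, P2, P4 is a maximal run — nothing extends it. Verifying each step:
  pool = (3, 0, 3, 1)
  P2: need (3, 0, 1, 0) fits (3, 0, 3, 1); releases (0, 0, 0, 1), pool now (3, 0, 3, 2)
  P4: need (0, 0, 2, 2) fits (3, 0, 3, 2); releases (0, 1, 0, 0), pool now (3, 1, 3, 2)
  P8 cannot run: need (2, 0, 1, 3) vs free (3, 1, 3, 2) (insufficient R1)
  P1 cannot run: need (1, 0, 1, 3) vs free (3, 1, 3, 2) (insufficient R1)
  P7 cannot run: need (0, 0, 0, 3) vs free (3, 1, 3, 2) (insufficient R1)
Post-grant, the permanently blocked set is P8, P1 and P7.


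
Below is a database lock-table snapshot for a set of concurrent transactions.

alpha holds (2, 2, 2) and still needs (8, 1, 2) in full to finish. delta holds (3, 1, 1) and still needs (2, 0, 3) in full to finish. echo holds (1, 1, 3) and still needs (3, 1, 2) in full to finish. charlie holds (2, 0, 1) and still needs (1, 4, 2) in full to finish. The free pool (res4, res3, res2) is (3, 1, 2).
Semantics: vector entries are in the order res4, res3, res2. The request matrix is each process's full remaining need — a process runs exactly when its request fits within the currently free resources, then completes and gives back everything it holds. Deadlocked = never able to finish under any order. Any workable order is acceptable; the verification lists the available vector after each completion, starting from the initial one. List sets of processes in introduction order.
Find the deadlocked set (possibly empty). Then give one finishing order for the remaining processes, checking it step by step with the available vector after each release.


Deadlocked: alpha and charlie.
Key observation: after echo, delta the pool peaks at (7, 3, 6), and each blocked process is short somewhere: alpha on res4; charlie on res3.
The rest can finish in the order echo, delta. Verifying each step:
  pool = (3, 1, 2)
  echo needs (3, 1, 2) <= (3, 1, 2) -> finishes; pool += (1, 1, 3) = (4, 2, 5)
  delta needs (2, 0, 3) <= (4, 2, 5) -> finishes; pool += (3, 1, 1) = (7, 3, 6)
The blocked processes can never fit:
  blocked: alpha wants (8, 1, 2), pool (7, 3, 6) — not enough res4
  blocked: charlie wants (1, 4, 2), pool (7, 3, 6) — not enough res3


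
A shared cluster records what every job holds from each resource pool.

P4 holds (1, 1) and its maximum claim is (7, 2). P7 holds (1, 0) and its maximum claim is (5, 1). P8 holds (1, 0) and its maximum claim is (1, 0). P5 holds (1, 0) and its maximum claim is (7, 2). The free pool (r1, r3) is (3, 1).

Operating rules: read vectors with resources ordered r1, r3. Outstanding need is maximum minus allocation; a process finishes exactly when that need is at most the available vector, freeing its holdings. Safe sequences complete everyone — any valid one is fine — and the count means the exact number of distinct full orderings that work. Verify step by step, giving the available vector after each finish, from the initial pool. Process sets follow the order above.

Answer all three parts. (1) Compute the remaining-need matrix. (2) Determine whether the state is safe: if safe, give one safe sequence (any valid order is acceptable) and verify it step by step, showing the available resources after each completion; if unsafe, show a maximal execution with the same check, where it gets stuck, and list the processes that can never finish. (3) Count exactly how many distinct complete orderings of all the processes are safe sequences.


(1) Need matrix, components ordered r1, r3:
  P4: (6, 1)
  P7: (4, 1)
  P8: (0, 0)
  P5: (6, 2)
(2) UNSAFE.
Key observation: once P8, P7 finish, the pool peaks at (5, 1) — and every remaining process still needs more r1 than that.
A maximal execution: P8, P7 — then nothing else fits. Walking it through:
  pool = (3, 1)
  run P8 (needs (0, 0), free (3, 1)); after release of (1, 0) the pool is (4, 1)
  run P7 (needs (4, 1), free (4, 1)); after release of (1, 0) the pool is (5, 1)
  blocked: P4 wants (6, 1), pool (5, 1) — not enough r1
  blocked: P5 wants (6, 2), pool (5, 1) — not enough r1 and r3
Processes that can never finish: P4 and P5.
(3) The exact count: 0 of the possible complete orderings are safe sequences.


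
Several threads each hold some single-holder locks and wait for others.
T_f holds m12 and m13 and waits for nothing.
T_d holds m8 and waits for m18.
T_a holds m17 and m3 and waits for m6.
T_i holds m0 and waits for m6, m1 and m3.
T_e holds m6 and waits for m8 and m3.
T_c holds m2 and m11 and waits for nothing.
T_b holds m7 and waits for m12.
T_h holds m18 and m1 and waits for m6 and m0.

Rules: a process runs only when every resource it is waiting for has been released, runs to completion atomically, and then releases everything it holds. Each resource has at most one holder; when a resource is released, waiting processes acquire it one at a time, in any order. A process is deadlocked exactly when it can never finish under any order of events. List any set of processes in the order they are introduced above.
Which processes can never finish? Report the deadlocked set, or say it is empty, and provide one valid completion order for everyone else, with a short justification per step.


Deadlocked: T_d, T_a, T_i, T_e and T_h.
Key observation: the waits loop around T_d -> T_h -> T_i -> T_a -> T_e -> T_d with no way out; no other process is dragged down with it.
A valid finishing order for the others: T_f, T_b, T_c.
Check, step by step:
  run T_f (it waits on nothing); releases m12 and m13
  run T_b (all its waits — m12 — are resolved); releases m7
  run T_c (it waits on nothing); releases m2 and m11


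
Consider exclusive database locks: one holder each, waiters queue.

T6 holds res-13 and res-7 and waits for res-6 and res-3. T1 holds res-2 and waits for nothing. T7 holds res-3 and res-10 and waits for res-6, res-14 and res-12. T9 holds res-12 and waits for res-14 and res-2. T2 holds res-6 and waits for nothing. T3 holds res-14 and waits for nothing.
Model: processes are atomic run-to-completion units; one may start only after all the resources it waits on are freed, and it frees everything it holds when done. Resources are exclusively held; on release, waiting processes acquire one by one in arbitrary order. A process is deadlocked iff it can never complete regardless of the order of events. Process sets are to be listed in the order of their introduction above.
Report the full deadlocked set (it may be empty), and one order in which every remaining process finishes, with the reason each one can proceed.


Nothing here is deadlocked.
Key observation: there is no circular wait here — follow any chain and it reaches a process that is free to run now.
A valid finishing order for the others: T1, T3, T2, T9, T7, T6.
Step-by-step check:
  T1: no waits; runs immediately, freeing res-2
  T3: no waits; runs immediately, freeing res-14
  T2: no waits; runs immediately, freeing res-6
  run T9 (all its waits — res-14 and res-2 — are resolved); releases res-12
  run T7 (all its waits — res-6, res-14 and res-12 — are resolved); releases res-3 and res-10
  run T6 (all its waits — res-6 and res-3 — are resolved); releases res-13 and res-7


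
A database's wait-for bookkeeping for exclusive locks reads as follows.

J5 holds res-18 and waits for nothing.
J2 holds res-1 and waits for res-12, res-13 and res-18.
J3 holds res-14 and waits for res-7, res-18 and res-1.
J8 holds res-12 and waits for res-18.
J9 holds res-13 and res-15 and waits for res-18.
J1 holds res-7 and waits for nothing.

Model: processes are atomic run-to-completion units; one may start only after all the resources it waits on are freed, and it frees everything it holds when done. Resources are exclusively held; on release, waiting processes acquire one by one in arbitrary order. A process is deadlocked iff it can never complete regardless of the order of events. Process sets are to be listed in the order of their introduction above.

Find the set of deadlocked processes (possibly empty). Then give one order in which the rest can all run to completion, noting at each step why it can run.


No process is deadlocked.
Key observation: the wait graph is acyclic; completion cascades from the unblocked processes through everyone else.
One completion order for the rest: J5, J1, J8, J9, J2, J3.
Walking it through:
  run J5 (it waits on nothing); releases res-18
  run J1 (it waits on nothing); releases res-7
  J8 waits on res-18 — all released -> runs and releases res-12
  J9 waits on res-18 — all released -> runs and releases res-13 and res-15
  J2 waits on res-12, res-13 and res-18 — all released -> runs and releases res-1
  J3 waits on res-7, res-18 and res-1 — all released -> runs and releases res-14


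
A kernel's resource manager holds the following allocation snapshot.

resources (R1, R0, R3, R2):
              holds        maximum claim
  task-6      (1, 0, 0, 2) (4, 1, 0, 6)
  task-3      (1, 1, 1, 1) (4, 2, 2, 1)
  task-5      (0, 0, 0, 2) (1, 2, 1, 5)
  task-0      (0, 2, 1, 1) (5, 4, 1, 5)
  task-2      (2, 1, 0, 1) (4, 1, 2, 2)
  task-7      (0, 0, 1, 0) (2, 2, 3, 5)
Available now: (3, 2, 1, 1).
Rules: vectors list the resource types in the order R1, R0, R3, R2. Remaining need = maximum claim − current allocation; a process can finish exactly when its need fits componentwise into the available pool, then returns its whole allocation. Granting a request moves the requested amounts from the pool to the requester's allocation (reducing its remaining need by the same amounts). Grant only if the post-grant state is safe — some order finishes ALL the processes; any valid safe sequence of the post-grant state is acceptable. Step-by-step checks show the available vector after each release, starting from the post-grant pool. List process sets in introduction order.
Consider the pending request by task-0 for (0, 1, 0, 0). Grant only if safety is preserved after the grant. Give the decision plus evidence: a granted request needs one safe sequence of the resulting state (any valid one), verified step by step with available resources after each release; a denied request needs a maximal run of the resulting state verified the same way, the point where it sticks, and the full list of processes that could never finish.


GRANT. The post-grant state is safe; one safe sequence: task-3, task-2, task-5, task-6, task-7, task-0.
Key observation: with (3, 1, 1, 1) left after the transfer, task-3 can run at once — the state stays safe.
Check on the post-grant state, step by step:
  pool = (3, 1, 1, 1)
  task-3: need (3, 1, 1, 0) fits (3, 1, 1, 1); releases (1, 1, 1, 1), pool now (4, 2, 2, 2)
  task-2: need (2, 0, 2, 1) fits (4, 2, 2, 2); releases (2, 1, 0, 1), pool now (6, 3, 2, 3)
  task-5: need (1, 2, 1, 3) fits (6, 3, 2, 3); releases (0, 0, 0, 2), pool now (6, 3, 2, 5)
  task-6: need (3, 1, 0, 4) fits (6, 3, 2, 5); releases (1, 0, 0, 2), pool now (7, 3, 2, 7)
  task-7: need (2, 2, 2, 5) fits (7, 3, 2, 7); releases (0, 0, 1, 0), pool now (7, 3, 3, 7)
  task-0: need (5, 1, 0, 4) fits (7, 3, 3, 7); releases (0, 3, 1, 1), pool now (7, 6, 4, 8)


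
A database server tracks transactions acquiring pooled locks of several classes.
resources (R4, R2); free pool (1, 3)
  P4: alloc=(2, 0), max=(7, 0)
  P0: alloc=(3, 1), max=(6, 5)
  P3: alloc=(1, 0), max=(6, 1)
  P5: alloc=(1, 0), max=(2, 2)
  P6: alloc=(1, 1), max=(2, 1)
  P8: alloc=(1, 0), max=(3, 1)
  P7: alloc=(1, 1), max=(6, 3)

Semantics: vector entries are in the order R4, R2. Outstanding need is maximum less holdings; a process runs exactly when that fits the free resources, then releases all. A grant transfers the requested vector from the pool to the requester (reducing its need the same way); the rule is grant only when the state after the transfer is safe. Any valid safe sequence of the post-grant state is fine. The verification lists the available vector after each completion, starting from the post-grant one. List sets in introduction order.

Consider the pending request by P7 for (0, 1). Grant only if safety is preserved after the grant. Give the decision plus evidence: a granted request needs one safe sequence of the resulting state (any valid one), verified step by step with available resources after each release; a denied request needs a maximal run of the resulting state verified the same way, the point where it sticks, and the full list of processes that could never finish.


DENY: after the grant no complete ordering would exist.
Key observation: after P5, P8, P6 the pool peaks at (4, 3), and each blocked process is short somewhere: P4 on R4; P0 on R2; P3 on R4; P7 on R4.
After a pretend grant, a maximal execution: P5, P8, P6 — then nothing else fits. Check, step by step:
  pool = (1, 2)
  run P5 (needs (1, 2), free (1, 2)); after release of (1, 0) the pool is (2, 2)
  run P8 (needs (2, 1), free (2, 2)); after release of (1, 0) the pool is (3, 2)
  run P6 (needs (1, 0), free (3, 2)); after release of (1, 1) the pool is (4, 3)
  P4 cannot run: need (5, 0) vs free (4, 3) (insufficient R4)
  P0 cannot run: need (3, 4) vs free (4, 3) (insufficient R2)
  P3 cannot run: need (5, 1) vs free (4, 3) (insufficient R4)
  P7 cannot run: need (5, 1) vs free (4, 3) (insufficient R4)
Post-grant, the permanently blocked set is P4, P0, P3 and P7.


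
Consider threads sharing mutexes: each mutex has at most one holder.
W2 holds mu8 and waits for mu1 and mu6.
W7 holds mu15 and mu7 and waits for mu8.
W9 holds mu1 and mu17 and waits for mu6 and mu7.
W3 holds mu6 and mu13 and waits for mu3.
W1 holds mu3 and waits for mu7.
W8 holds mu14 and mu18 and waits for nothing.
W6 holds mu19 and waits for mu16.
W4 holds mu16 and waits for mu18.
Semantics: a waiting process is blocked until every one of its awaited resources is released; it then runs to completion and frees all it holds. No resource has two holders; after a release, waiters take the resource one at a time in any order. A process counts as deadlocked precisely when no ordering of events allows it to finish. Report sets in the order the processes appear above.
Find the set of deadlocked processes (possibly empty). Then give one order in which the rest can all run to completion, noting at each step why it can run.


Deadlocked: W2, W7, W9, W3 and W1.
Key observation: the waits loop around W2 -> W9 -> W7 -> W2 with no way out; W3 and W1 are caught in further circular waits.
A valid finishing order for the others: W8, W4, W6.
Walking it through:
  W8: no waits; runs immediately, freeing mu14 and mu18
  W4 waits on mu18 — all released -> runs and releases mu16
  W6 waits on mu16 — all released -> runs and releases mu19


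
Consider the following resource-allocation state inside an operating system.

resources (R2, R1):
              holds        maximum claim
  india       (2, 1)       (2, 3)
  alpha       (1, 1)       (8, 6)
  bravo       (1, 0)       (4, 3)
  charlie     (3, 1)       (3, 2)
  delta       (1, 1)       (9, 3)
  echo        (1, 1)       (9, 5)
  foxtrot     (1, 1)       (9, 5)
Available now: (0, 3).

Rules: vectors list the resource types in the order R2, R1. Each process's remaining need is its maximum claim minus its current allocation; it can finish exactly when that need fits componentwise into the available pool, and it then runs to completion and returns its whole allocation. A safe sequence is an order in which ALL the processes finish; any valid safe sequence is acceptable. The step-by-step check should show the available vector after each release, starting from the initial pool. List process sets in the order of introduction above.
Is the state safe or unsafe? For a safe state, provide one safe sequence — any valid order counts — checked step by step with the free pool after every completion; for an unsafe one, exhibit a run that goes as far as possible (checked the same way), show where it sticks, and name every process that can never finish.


UNSAFE — no complete ordering exists.
Key observation: charlie, india, bravo can finish, but then (6, 5) is all there is, and the blocked group's R2 demands exceed it.
A maximal execution: charlie, india, bravo — then nothing else fits. Step-by-step check:
  pool = (0, 3)
  charlie: need (0, 1) fits (0, 3); releases (3, 1), pool now (3, 4)
  india: need (0, 2) fits (3, 4); releases (2, 1), pool now (5, 5)
  bravo: need (3, 3) fits (5, 5); releases (1, 0), pool now (6, 5)
  alpha still needs (7, 5) but only (6, 5) is free — short on R2
  delta still needs (8, 2) but only (6, 5) is free — short on R2
  echo still needs (8, 4) but only (6, 5) is free — short on R2
  foxtrot still needs (8, 4) but only (6, 5) is free — short on R2
Permanently blocked: alpha, delta, echo and foxtrot.


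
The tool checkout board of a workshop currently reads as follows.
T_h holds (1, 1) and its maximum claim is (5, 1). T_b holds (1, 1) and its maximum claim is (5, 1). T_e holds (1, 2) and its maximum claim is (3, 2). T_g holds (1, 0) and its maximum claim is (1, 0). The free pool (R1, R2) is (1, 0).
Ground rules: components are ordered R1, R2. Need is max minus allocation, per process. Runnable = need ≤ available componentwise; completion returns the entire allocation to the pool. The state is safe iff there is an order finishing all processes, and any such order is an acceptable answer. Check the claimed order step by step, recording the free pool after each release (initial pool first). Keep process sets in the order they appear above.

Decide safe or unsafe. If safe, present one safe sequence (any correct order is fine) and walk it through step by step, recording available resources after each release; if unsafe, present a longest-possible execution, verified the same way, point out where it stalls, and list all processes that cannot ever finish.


UNSAFE — no complete ordering exists.
Key observation: even finishing T_g, T_e leaves just (3, 2) free — too little R1 for any of the remaining processes.
The run T_g, T_e cannot be extended any further. Check, step by step:
  pool = (1, 0)
  T_g needs (0, 0) <= (1, 0) -> finishes; pool += (1, 0) = (2, 0)
  T_e needs (2, 0) <= (2, 0) -> finishes; pool += (1, 2) = (3, 2)
  T_h still needs (4, 0) but only (3, 2) is free — short on R1
  T_b still needs (4, 0) but only (3, 2) is free — short on R1
Never able to finish: T_h and T_b.


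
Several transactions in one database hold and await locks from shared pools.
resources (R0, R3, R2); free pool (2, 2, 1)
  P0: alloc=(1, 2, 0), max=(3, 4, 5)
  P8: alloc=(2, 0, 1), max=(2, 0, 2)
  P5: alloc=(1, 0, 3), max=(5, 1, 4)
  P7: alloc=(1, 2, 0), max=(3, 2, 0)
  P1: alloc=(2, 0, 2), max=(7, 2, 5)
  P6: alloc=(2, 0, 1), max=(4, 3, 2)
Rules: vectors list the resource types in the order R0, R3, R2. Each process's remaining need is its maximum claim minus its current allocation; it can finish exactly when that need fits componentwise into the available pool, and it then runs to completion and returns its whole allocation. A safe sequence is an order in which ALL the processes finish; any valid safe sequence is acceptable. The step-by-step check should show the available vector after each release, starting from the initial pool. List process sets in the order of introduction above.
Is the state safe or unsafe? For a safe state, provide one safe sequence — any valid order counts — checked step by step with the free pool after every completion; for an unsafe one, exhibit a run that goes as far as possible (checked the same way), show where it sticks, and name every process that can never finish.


SAFE. One safe sequence: P8, P7, P6, P1, P5, P0.
Key observation: the order's first zero-slack moment is P8 ((0, 0, 1) needed, (2, 2, 1) free — a requested resource with nothing to spare).
Check, step by step:
  pool = (2, 2, 1)
  run P8 (needs (0, 0, 1), free (2, 2, 1)); after release of (2, 0, 1) the pool is (4, 2, 2)
  run P7 (needs (2, 0, 0), free (4, 2, 2)); after release of (1, 2, 0) the pool is (5, 4, 2)
  run P6 (needs (2, 3, 1), free (5, 4, 2)); after release of (2, 0, 1) the pool is (7, 4, 3)
  run P1 (needs (5, 2, 3), free (7, 4, 3)); after release of (2, 0, 2) the pool is (9, 4, 5)
  run P5 (needs (4, 1, 1), free (9, 4, 5)); after release of (1, 0, 3) the pool is (10, 4, 8)
  run P0 (needs (2, 2, 5), free (10, 4, 8)); after release of (1, 2, 0) the pool is (11, 6, 8)


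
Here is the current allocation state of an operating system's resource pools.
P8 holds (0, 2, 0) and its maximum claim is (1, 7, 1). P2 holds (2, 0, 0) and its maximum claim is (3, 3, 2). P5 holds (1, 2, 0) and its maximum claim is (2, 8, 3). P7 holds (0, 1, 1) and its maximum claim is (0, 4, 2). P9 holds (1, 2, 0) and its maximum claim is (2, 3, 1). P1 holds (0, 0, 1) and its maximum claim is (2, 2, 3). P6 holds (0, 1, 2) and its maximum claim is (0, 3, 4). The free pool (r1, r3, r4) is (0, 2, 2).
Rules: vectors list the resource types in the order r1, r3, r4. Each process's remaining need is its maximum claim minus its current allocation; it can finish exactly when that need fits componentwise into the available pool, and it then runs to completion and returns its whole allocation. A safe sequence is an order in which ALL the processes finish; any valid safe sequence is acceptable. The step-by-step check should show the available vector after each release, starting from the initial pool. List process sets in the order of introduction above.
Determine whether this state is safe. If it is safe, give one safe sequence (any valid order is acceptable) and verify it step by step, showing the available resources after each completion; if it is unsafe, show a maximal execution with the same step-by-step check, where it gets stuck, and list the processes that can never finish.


UNSAFE — no complete ordering exists.
Key observation: no order helps: past P6, P7, the free pool tops out at (0, 4, 5), below what each blocked process needs in r1.
Going as far as possible: P6, P7; after that, nothing fits. Step-by-step check:
  pool = (0, 2, 2)
  P6: need (0, 2, 2) fits (0, 2, 2); releases (0, 1, 2), pool now (0, 3, 4)
  P7: need (0, 3, 1) fits (0, 3, 4); releases (0, 1, 1), pool now (0, 4, 5)
  P8 still needs (1, 5, 1) but only (0, 4, 5) is free — short on r1 and r3
  P2 still needs (1, 3, 2) but only (0, 4, 5) is free — short on r1
  P5 still needs (1, 6, 3) but only (0, 4, 5) is free — short on r1 and r3
  P9 still needs (1, 1, 1) but only (0, 4, 5) is free — short on r1
  P1 still needs (2, 2, 2) but only (0, 4, 5) is free — short on r1
Processes that can never finish: P8, P2, P5, P9 and P1.


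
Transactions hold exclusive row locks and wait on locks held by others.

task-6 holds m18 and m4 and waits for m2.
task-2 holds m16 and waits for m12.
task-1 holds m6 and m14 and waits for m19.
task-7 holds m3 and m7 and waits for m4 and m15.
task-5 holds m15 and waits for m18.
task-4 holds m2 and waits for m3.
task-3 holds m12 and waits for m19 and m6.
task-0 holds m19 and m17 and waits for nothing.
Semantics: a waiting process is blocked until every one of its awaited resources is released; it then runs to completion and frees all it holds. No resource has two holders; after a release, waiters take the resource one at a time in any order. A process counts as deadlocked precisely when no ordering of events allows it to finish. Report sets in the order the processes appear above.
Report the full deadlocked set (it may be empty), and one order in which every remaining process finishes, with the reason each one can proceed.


The deadlocked set is task-6, task-7, task-5 and task-4.
Key observation: the wait chain closes on itself along task-6 -> task-4 -> task-7 -> task-6; task-5 is caught in further circular waits.
The rest can finish in the order task-0, task-1, task-3, task-2.
Verifying each step:
  task-0 waits on nothing -> runs at once and releases m19 and m17
  task-1 waits on m19 — all released -> runs and releases m6 and m14
  task-3 waits on m19 and m6 — all released -> runs and releases m12
  task-2 waits on m12 — all released -> runs and releases m16
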